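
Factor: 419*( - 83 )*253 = -11^1*23^1*83^1 * 419^1 = - 8798581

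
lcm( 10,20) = 20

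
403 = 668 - 265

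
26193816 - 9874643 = 16319173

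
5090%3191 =1899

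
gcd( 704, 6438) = 2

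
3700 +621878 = 625578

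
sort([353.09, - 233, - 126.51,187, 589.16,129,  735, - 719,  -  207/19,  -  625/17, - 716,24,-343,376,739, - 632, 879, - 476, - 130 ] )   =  [ - 719, - 716,  -  632,  -  476, - 343, - 233, - 130, - 126.51,-625/17 , - 207/19,  24,129,187,353.09, 376 , 589.16,735 , 739, 879 ] 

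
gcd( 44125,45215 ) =5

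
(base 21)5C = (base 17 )6f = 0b1110101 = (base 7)225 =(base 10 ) 117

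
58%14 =2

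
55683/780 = 71+101/260 = 71.39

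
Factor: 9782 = 2^1*67^1*73^1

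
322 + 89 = 411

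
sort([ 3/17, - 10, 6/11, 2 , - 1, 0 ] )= [-10 ,-1,0,3/17,  6/11 , 2] 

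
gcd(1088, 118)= 2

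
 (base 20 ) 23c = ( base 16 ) 368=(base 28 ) 134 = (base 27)158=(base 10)872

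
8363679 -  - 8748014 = 17111693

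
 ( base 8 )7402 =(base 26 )5hk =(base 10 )3842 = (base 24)6g2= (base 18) bf8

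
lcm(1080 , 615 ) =44280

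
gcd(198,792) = 198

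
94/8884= 47/4442 =0.01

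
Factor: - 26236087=  -  26236087^1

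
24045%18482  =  5563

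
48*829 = 39792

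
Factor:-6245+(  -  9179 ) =- 15424 = - 2^6*241^1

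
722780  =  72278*10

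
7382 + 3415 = 10797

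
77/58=77/58 = 1.33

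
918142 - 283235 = 634907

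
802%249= 55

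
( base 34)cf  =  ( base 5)3143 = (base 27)fi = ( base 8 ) 647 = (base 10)423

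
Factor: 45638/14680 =2^(  -  2 )*5^(  -  1)*19^1*367^(-1)*1201^1 = 22819/7340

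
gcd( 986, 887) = 1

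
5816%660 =536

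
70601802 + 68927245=139529047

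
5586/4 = 2793/2= 1396.50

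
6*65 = 390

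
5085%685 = 290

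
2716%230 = 186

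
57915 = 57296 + 619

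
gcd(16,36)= 4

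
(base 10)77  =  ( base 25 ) 32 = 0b1001101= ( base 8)115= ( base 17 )49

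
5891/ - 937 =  - 5891/937 = -6.29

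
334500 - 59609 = 274891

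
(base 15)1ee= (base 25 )HO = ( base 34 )d7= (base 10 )449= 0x1c1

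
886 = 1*886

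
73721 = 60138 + 13583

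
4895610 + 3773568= 8669178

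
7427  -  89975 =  -82548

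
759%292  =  175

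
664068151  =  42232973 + 621835178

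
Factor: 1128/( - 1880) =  - 3^1*5^( - 1) = - 3/5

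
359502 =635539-276037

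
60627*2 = 121254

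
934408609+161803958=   1096212567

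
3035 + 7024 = 10059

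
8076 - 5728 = 2348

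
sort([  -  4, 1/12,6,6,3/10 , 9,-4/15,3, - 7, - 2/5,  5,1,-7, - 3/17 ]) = [-7, - 7,-4,-2/5, - 4/15, - 3/17,1/12, 3/10,  1, 3  ,  5, 6,6,9] 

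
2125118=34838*61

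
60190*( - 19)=-1143610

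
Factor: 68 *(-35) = - 2380 = - 2^2*5^1*7^1*17^1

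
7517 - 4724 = 2793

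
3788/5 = 3788/5 = 757.60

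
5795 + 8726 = 14521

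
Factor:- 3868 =- 2^2*967^1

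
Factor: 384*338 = 129792 =2^8*3^1*13^2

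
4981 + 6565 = 11546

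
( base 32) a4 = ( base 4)11010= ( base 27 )C0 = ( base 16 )144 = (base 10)324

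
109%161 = 109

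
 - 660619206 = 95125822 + -755745028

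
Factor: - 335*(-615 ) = 206025 = 3^1 * 5^2*41^1*67^1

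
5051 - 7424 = -2373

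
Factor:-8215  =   - 5^1*31^1*53^1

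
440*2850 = 1254000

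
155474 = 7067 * 22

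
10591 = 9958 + 633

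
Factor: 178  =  2^1*89^1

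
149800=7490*20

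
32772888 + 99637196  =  132410084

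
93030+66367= 159397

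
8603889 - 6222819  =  2381070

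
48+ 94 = 142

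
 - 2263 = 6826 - 9089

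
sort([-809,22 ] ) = [ - 809,22]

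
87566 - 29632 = 57934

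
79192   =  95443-16251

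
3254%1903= 1351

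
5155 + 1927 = 7082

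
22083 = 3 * 7361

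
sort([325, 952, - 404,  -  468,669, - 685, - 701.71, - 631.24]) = [ - 701.71, - 685, - 631.24, - 468, - 404 , 325, 669, 952]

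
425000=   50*8500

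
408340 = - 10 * (  -  40834)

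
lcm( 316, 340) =26860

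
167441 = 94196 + 73245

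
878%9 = 5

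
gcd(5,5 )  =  5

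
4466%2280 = 2186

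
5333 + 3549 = 8882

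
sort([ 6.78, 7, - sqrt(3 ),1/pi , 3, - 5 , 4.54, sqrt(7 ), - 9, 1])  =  [ - 9, - 5,-sqrt( 3), 1/pi , 1,sqrt(7),3, 4.54,6.78, 7] 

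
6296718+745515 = 7042233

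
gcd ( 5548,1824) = 76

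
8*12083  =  96664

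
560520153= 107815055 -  - 452705098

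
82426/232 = 41213/116 = 355.28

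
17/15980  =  1/940 = 0.00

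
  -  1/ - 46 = 1/46 = 0.02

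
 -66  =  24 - 90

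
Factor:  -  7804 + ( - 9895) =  - 17699=   - 11^1*1609^1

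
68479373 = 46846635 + 21632738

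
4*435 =1740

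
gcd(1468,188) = 4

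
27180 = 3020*9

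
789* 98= 77322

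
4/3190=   2/1595 =0.00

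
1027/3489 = 1027/3489 = 0.29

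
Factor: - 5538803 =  - 157^1 * 35279^1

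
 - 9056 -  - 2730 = - 6326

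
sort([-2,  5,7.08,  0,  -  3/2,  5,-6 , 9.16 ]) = [-6, - 2, - 3/2, 0, 5,5 , 7.08 , 9.16]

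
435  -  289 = 146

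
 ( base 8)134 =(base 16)5C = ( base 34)2O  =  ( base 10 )92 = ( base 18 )52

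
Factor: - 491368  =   - 2^3*17^1*3613^1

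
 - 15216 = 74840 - 90056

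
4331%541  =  3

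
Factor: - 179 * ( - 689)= 13^1 * 53^1*179^1 = 123331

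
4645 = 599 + 4046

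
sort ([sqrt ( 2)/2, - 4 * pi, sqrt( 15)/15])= [ - 4*pi, sqrt( 15 )/15,sqrt (2)/2]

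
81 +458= 539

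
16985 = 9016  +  7969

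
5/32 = 5/32 = 0.16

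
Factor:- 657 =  - 3^2*73^1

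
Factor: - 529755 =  - 3^1*5^1*35317^1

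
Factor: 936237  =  3^1*521^1*599^1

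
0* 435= 0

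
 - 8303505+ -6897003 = - 15200508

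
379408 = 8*47426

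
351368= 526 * 668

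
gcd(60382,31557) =1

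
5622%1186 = 878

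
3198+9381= 12579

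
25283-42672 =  - 17389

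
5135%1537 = 524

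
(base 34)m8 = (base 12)530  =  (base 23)19K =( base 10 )756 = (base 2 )1011110100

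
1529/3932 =1529/3932 = 0.39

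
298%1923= 298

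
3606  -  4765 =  - 1159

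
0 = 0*2905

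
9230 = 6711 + 2519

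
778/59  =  778/59 = 13.19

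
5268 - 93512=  - 88244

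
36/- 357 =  - 1 + 107/119 = - 0.10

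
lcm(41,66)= 2706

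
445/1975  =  89/395 = 0.23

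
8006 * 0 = 0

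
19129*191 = 3653639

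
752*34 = 25568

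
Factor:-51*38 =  - 2^1*3^1*17^1*19^1 = - 1938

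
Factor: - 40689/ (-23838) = 2^( - 1 ) * 3^2*11^1*29^ ( - 1 ) = 99/58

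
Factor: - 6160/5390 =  - 2^3 *7^(-1) = - 8/7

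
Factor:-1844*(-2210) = 2^3*5^1 * 13^1*17^1*461^1 = 4075240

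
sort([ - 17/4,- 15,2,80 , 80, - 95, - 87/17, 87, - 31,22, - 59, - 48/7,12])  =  [ - 95, - 59, - 31, - 15, - 48/7, - 87/17,-17/4,2,12,22, 80, 80,  87]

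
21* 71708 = 1505868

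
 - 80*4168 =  - 333440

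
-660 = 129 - 789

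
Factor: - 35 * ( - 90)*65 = 2^1*3^2*5^3 * 7^1*  13^1 = 204750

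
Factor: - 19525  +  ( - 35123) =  -2^3*3^3*11^1*23^1 =- 54648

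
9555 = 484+9071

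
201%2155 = 201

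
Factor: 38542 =2^1*7^1 * 2753^1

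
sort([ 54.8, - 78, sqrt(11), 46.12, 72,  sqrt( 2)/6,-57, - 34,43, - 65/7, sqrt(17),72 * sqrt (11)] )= [ -78,-57,- 34, -65/7, sqrt( 2)/6,  sqrt( 11), sqrt( 17),  43, 46.12 , 54.8, 72,72*sqrt( 11 )] 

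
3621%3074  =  547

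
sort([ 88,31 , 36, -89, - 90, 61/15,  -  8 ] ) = [  -  90, - 89, - 8, 61/15,31,36,88] 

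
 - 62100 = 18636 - 80736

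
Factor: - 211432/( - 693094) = 2^2*13^1 *19^1*  107^1 *346547^( - 1) =105716/346547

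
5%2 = 1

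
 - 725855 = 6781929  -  7507784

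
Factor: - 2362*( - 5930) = 2^2*5^1 * 593^1* 1181^1 = 14006660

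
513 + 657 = 1170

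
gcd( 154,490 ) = 14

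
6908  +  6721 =13629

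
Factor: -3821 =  - 3821^1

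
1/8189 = 1/8189  =  0.00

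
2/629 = 2/629 = 0.00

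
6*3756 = 22536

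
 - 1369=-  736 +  - 633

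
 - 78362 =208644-287006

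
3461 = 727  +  2734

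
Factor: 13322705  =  5^1*11^2*19^2*61^1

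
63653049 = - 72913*(-873)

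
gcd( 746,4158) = 2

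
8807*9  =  79263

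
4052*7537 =30539924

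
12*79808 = 957696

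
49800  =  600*83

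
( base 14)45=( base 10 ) 61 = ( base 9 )67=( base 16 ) 3d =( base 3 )2021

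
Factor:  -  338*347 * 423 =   -  2^1*3^2*13^2*47^1*347^1 = - 49611978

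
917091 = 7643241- 6726150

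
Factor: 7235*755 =5^2*151^1*1447^1=5462425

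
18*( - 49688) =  - 894384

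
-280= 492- 772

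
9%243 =9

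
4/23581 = 4/23581 = 0.00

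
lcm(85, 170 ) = 170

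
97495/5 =19499 = 19499.00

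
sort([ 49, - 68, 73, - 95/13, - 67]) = [ - 68, - 67, - 95/13, 49,73 ]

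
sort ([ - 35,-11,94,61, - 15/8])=[  -  35, - 11, - 15/8, 61,  94 ]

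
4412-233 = 4179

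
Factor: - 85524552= - 2^3 *3^3*17^1* 23291^1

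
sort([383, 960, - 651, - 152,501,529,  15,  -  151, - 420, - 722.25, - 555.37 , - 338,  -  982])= [-982,-722.25, - 651, - 555.37, - 420,  -  338, - 152, - 151, 15, 383,501, 529, 960] 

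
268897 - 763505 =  - 494608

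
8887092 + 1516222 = 10403314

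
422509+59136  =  481645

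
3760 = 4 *940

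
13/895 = 13/895 =0.01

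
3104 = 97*32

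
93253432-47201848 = 46051584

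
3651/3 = 1217 = 1217.00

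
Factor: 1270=2^1*5^1*127^1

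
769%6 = 1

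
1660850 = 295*5630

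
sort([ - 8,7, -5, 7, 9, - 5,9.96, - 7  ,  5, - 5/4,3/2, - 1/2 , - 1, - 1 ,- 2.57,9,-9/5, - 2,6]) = [ - 8, - 7, - 5, - 5, - 2.57, -2 , - 9/5, - 5/4, - 1, - 1,  -  1/2,3/2,  5, 6,7,7, 9, 9, 9.96 ] 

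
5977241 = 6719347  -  742106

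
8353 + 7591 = 15944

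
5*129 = 645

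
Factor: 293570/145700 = 2^(- 1 )*5^( - 1 )*47^( - 1 )*947^1 = 947/470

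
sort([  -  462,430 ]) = [ - 462, 430]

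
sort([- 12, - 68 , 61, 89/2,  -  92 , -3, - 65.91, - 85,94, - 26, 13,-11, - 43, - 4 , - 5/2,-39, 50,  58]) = [-92, - 85, -68,  -  65.91 ,  -  43,-39, -26, - 12, - 11, - 4, - 3, - 5/2, 13,89/2,50,58,  61, 94]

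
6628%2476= 1676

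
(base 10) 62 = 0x3e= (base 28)26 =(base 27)28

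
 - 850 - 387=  - 1237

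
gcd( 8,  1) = 1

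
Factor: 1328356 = 2^2*43^1  *  7723^1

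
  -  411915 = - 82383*5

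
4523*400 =1809200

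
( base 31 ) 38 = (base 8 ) 145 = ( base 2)1100101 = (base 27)3K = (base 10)101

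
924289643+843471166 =1767760809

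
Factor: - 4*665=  - 2^2*5^1*7^1*19^1 = - 2660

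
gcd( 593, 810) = 1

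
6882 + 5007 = 11889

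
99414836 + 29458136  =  128872972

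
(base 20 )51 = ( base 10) 101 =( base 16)65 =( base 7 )203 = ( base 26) 3n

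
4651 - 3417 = 1234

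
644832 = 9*71648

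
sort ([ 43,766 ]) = [ 43 , 766] 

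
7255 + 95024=102279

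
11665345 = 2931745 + 8733600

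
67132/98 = 33566/49 = 685.02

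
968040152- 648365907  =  319674245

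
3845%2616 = 1229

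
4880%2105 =670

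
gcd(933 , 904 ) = 1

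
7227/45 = 803/5 = 160.60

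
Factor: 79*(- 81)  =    -  6399 = - 3^4*79^1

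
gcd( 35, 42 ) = 7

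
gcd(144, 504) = 72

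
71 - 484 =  - 413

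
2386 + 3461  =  5847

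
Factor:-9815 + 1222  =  -13^1*661^1 =-8593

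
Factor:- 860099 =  - 97^1*8867^1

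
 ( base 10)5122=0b1010000000010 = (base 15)17B7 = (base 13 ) 2440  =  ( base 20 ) cg2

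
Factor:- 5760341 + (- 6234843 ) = -2^4*613^1*1223^1=- 11995184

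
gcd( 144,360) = 72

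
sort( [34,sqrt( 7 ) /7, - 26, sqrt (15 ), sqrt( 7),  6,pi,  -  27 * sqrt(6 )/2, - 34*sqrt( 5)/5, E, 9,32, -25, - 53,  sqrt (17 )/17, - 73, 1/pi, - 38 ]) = [-73, - 53,-38,-27*sqrt( 6 )/2, - 26 ,-25, -34*sqrt( 5 )/5 , sqrt (17)/17,1/pi, sqrt(7 ) /7,sqrt( 7), E, pi, sqrt(15), 6, 9,32 , 34 ]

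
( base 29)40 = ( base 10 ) 116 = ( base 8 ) 164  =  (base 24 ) 4k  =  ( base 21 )5b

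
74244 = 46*1614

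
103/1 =103 = 103.00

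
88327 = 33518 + 54809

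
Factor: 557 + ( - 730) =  - 173^1 = -173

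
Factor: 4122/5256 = 2^(  -  2)*73^(  -  1 )*229^1= 229/292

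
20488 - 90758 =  - 70270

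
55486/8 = 27743/4 = 6935.75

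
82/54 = 1 + 14/27 = 1.52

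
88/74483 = 88/74483 = 0.00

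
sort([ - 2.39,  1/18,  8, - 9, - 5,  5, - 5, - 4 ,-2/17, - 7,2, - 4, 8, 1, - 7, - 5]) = [  -  9, - 7, - 7,-5,  -  5,-5,-4, - 4 , - 2.39, - 2/17, 1/18,  1, 2,5, 8, 8 ] 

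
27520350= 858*32075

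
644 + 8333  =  8977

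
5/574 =5/574  =  0.01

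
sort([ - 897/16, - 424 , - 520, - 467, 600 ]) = [ - 520, - 467, - 424, - 897/16, 600 ] 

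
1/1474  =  1/1474 = 0.00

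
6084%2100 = 1884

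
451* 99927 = 45067077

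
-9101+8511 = -590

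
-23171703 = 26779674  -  49951377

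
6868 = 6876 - 8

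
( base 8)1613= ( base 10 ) 907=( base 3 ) 1020121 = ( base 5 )12112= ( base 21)214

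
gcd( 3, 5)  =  1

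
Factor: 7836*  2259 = 2^2*3^3*251^1*653^1 = 17701524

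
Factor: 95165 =5^1*7^1*2719^1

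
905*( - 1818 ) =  - 1645290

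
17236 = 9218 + 8018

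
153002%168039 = 153002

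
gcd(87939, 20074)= 1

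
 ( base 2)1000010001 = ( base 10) 529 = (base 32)gh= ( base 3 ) 201121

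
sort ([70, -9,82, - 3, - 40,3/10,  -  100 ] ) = [ - 100 , - 40, - 9, - 3, 3/10, 70,82]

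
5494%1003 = 479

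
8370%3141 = 2088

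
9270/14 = 4635/7 = 662.14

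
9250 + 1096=10346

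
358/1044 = 179/522=0.34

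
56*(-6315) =  -  353640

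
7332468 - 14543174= - 7210706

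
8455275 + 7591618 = 16046893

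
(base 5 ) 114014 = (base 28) 5C3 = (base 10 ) 4259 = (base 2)1000010100011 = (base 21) 9dh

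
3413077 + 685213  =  4098290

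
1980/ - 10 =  - 198 + 0/1 = -198.00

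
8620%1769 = 1544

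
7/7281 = 7/7281 = 0.00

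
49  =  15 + 34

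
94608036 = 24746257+69861779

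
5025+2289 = 7314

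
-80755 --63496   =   - 17259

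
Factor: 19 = 19^1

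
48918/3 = 16306=16306.00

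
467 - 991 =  - 524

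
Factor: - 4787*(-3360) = 2^5*3^1 * 5^1*7^1*4787^1=16084320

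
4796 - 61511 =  - 56715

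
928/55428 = 232/13857 = 0.02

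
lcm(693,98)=9702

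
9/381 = 3/127  =  0.02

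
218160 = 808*270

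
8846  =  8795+51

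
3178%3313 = 3178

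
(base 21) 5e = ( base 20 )5j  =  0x77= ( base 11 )A9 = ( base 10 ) 119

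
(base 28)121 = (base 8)1511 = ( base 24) 1b1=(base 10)841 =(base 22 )1g5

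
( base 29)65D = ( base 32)52k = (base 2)1010001010100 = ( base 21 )BGH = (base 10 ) 5204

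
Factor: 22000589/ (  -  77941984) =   -  2^( - 5 )*13^2 * 29^1*41^(-1) *67^2 * 59407^( - 1)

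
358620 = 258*1390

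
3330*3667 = 12211110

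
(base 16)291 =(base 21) 1A6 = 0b1010010001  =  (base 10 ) 657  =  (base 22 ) 17J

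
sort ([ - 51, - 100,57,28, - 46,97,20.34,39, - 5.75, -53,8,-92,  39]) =[-100, - 92, - 53, - 51, - 46, - 5.75, 8,20.34,28, 39, 39,57 , 97 ] 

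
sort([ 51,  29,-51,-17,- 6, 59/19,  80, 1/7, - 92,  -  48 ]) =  [ - 92, - 51, -48, -17, - 6,1/7,59/19, 29,  51,  80] 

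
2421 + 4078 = 6499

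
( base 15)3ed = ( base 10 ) 898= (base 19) 295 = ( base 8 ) 1602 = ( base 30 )TS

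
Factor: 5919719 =13^1 *103^1*4421^1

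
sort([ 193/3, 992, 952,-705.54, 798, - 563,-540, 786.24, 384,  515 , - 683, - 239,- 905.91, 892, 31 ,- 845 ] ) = [ - 905.91, - 845, - 705.54, - 683, - 563 , - 540, -239, 31 , 193/3, 384, 515, 786.24, 798, 892,952, 992] 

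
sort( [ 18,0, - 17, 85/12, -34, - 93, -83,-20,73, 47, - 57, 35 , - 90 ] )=[ - 93,  -  90,-83, - 57,-34, - 20, - 17, 0, 85/12,18, 35,  47, 73] 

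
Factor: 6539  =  13^1*503^1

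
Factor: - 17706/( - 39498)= 13/29 = 13^1* 29^( - 1)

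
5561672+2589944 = 8151616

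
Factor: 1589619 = 3^1*17^1 *71^1*439^1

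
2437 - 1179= 1258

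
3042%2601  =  441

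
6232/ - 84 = - 1558/21 =- 74.19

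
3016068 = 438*6886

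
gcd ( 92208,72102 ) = 6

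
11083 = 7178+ 3905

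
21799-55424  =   - 33625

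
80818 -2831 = 77987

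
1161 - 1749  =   - 588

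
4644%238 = 122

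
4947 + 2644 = 7591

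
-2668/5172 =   -  1  +  626/1293 = - 0.52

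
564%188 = 0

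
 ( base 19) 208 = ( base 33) M4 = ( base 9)1001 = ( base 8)1332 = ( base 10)730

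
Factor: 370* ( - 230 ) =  - 85100 = - 2^2*5^2 * 23^1 * 37^1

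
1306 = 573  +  733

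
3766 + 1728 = 5494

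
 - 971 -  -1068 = 97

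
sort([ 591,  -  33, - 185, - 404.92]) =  [ - 404.92, - 185, - 33, 591 ] 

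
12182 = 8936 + 3246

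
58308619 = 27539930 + 30768689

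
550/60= 9+1/6 = 9.17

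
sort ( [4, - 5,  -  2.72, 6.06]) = [ - 5, - 2.72 , 4, 6.06] 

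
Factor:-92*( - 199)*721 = 2^2*7^1*23^1*103^1 * 199^1 = 13200068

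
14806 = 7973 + 6833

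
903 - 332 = 571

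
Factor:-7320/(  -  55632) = 5/38 =2^( - 1 ) *5^1*19^( - 1) 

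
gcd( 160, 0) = 160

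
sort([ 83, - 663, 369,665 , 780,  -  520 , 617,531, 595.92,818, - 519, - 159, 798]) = [ -663, - 520,-519, - 159,83,369,531,595.92,617,665,780,  798, 818]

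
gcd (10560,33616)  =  176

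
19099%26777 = 19099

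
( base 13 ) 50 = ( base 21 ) 32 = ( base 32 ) 21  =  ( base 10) 65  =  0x41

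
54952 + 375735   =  430687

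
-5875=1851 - 7726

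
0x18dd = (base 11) 4867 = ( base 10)6365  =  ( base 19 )hc0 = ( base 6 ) 45245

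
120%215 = 120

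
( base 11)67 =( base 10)73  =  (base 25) 2n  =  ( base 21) 3A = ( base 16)49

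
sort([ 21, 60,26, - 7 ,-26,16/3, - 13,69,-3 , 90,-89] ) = [-89,-26,-13, - 7,-3, 16/3, 21,  26,60 , 69,  90 ]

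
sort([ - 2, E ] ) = [-2,E] 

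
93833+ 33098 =126931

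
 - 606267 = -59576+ - 546691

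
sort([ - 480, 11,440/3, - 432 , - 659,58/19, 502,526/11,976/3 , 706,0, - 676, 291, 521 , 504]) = [ - 676, - 659, - 480, - 432,0, 58/19,11 , 526/11,440/3,291, 976/3 , 502,504, 521, 706 ]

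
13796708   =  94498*146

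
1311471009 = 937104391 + 374366618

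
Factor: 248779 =248779^1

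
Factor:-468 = -2^2* 3^2*13^1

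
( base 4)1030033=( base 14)1AC7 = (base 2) 1001100001111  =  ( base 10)4879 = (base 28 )667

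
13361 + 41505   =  54866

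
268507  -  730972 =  - 462465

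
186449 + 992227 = 1178676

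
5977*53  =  316781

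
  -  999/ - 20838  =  333/6946 = 0.05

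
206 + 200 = 406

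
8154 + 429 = 8583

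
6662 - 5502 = 1160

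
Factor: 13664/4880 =2^1*  5^(  -  1)*7^1= 14/5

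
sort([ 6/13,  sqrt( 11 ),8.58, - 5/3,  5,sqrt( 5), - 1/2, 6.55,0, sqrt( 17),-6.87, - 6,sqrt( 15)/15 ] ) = [ - 6.87, - 6 , - 5/3,-1/2,  0, sqrt( 15)/15,6/13,sqrt( 5),sqrt(11 ), sqrt( 17),5,6.55, 8.58]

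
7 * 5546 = 38822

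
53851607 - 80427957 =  - 26576350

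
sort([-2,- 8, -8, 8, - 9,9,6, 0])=[  -  9, - 8,  -  8,-2, 0,6,8, 9]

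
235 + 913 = 1148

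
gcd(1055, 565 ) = 5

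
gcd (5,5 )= 5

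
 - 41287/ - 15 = 41287/15 = 2752.47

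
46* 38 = 1748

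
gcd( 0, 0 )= 0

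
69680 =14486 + 55194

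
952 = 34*28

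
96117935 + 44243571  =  140361506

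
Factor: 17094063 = 3^1*7^1*814003^1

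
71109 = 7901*9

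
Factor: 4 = 2^2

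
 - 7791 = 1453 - 9244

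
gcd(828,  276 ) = 276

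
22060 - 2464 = 19596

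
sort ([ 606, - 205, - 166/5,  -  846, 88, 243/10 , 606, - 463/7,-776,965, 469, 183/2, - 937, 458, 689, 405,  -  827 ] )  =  [ - 937, - 846, - 827, - 776, - 205, - 463/7, - 166/5,243/10,88, 183/2, 405, 458,469,606, 606,689, 965]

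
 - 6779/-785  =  8+ 499/785=8.64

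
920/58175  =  184/11635 = 0.02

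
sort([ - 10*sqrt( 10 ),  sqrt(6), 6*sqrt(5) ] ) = [ - 10*sqrt( 10 )  ,  sqrt(6), 6*sqrt(5 ) ]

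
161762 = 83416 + 78346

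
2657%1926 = 731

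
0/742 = 0=0.00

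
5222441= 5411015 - 188574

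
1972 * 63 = 124236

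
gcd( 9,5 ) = 1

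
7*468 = 3276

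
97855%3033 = 799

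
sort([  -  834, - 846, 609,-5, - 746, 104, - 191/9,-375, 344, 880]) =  [ - 846, - 834, - 746, - 375, - 191/9, - 5, 104  ,  344,609, 880] 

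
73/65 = 73/65 = 1.12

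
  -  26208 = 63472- 89680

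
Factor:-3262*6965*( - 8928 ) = 2^6  *  3^2*5^1*7^2* 31^1*199^1 * 233^1 = 202842642240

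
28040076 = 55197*508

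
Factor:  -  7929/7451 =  - 3^2*881^1*7451^(  -  1)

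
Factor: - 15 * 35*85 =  - 44625 = -3^1*5^3*7^1*17^1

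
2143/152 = 14 + 15/152 = 14.10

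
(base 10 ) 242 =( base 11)200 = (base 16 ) f2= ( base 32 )7I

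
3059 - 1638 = 1421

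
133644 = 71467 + 62177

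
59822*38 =2273236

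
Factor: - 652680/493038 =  - 740/559 = - 2^2*5^1*13^ ( - 1) *37^1*43^(  -  1 )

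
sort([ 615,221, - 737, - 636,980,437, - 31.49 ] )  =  [ - 737,  -  636, - 31.49, 221, 437 , 615, 980 ] 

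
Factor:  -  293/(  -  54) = 2^(  -  1 )*3^( - 3) * 293^1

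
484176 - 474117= 10059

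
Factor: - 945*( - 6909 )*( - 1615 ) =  - 3^4*5^2*7^3*17^1*19^1 * 47^1=- 10544343075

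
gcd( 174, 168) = 6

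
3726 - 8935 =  - 5209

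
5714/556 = 2857/278 =10.28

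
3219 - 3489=-270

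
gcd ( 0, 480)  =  480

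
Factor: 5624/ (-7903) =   -  2^3*7^(  -  1)* 19^1 * 37^1* 1129^( - 1)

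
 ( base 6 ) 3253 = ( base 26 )12P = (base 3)1000220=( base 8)1361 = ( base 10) 753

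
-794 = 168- 962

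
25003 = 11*2273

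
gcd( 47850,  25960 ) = 110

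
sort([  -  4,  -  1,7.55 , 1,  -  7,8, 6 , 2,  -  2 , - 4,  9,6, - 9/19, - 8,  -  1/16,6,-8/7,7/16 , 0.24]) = [ - 8 ,  -  7, - 4  ,-4 ,- 2 ,-8/7 ,-1,  -  9/19 , - 1/16 , 0.24,7/16, 1, 2,6 , 6, 6, 7.55, 8, 9 ]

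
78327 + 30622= 108949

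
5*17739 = 88695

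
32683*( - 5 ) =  - 163415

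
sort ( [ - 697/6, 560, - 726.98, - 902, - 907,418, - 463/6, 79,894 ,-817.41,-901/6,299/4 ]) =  [ - 907 , - 902, - 817.41, - 726.98 , - 901/6, - 697/6, - 463/6, 299/4 , 79 , 418, 560 , 894] 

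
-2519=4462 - 6981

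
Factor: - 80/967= - 2^4*5^1*967^( -1 )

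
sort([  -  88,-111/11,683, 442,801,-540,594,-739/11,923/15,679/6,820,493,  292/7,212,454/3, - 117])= [ - 540, - 117, - 88, - 739/11, - 111/11,292/7,923/15 , 679/6, 454/3, 212, 442, 493,594,683  ,  801,820] 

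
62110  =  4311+57799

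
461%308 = 153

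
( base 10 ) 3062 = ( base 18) 982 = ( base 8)5766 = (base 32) 2vm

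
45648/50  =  22824/25 = 912.96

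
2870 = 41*70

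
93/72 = 31/24  =  1.29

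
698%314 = 70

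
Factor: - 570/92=-2^(-1) * 3^1*5^1*19^1* 23^ ( - 1 ) = -285/46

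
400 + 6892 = 7292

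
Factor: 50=2^1*5^2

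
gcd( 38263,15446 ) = 1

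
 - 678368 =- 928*731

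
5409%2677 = 55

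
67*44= 2948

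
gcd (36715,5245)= 5245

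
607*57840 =35108880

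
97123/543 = 97123/543 = 178.86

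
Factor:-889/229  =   - 7^1*127^1* 229^(  -  1 ) 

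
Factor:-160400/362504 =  - 50/113 = - 2^1*5^2*113^(  -  1)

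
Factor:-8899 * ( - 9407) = 11^1*23^1 * 409^1*809^1 = 83712893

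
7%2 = 1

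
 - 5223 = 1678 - 6901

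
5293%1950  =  1393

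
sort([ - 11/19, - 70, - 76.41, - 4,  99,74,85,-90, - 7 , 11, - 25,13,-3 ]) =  [ - 90, - 76.41, - 70, - 25, - 7,-4, - 3, - 11/19,11,13 , 74,85, 99]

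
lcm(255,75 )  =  1275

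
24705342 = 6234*3963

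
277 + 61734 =62011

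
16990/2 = 8495 = 8495.00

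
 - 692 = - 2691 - -1999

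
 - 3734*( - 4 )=14936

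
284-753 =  - 469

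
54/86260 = 27/43130=0.00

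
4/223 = 4/223 = 0.02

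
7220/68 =106 + 3/17 = 106.18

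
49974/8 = 24987/4 = 6246.75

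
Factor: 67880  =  2^3*5^1*1697^1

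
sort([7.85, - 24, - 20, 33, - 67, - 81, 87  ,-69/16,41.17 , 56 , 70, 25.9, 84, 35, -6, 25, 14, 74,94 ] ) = [ - 81 , - 67, - 24,-20, - 6,  -  69/16,7.85, 14, 25, 25.9,33, 35, 41.17, 56, 70,74, 84, 87,94 ] 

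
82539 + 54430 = 136969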